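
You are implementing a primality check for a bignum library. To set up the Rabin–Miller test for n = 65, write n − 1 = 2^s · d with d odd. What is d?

Halving: 64 → 32 → 16 → 8 → 4 → 2 → 1; 1 is odd.
So 64 = 2^6 · 1.

1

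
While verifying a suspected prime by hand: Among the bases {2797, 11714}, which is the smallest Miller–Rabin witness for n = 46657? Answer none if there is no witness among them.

11714

n − 1 = 46656 = 2^6 · 729, so s = 6 and d = 729.
Base 2797: x_0 = 2797^729 mod 46657 = 41150. x_0 is neither 1 nor 46656, so continue squaring. x_1 = 41150^2 mod 46657 = 46656. x_1 ≡ −1, so 2797 is not a witness.
Base 11714: x_0 = 11714^729 mod 46657 = 8516. x_0 is neither 1 nor 46656, so continue squaring. x_1 = 8516^2 mod 46657 = 17278. x_2 = 17278^2 mod 46657 = 17798. x_3 = 17798^2 mod 46657 = 14431. x_4 = 14431^2 mod 46657 = 23570. x_5 = 23570^2 mod 46657 = 1. x_5 = 1 but x_4 ≠ ±1, a nontrivial square root of 1 — 11714 is a witness and 46657 is composite.
The smallest witness among the given bases is 11714.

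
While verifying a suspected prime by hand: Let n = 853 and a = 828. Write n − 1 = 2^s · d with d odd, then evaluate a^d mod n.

n − 1 = 852 = 2^2 · 213, so s = 2 and d = 213.
Repeated squaring mod 853: 828^1 ≡ 828, 828^2 ≡ 625, 828^4 ≡ 804, 828^8 ≡ 695, 828^16 ≡ 227, 828^32 ≡ 349, 828^64 ≡ 675, 828^128 ≡ 123.
213 = 128 + 64 + 16 + 4 + 1, so 828^213 ≡ 123·675·227·804·828 ≡ 1 (mod 853).

1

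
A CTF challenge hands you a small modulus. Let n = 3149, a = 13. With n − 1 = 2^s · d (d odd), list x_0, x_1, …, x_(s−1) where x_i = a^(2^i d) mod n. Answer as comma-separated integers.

2061, 2869

n − 1 = 3148 = 2^2 · 787, so s = 2 and d = 787.
x_0 = 13^787 mod 3149 = 2061.
x_1 = 2061^2 mod 3149 = 2869.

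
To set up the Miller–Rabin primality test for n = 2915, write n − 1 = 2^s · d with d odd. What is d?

Halving: 2914 → 1457; 1457 is odd.
So 2914 = 2^1 · 1457.

1457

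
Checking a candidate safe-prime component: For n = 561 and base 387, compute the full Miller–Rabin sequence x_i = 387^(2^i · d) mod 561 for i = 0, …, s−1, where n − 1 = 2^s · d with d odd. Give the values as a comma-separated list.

21, 441, 375, 375

n − 1 = 560 = 2^4 · 35, so s = 4 and d = 35.
x_0 = 387^35 mod 561 = 21.
x_1 = 21^2 mod 561 = 441.
x_2 = 441^2 mod 561 = 375.
x_3 = 375^2 mod 561 = 375.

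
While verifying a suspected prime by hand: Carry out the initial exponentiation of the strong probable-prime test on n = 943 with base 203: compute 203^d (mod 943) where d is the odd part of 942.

n − 1 = 942 = 2^1 · 471, so s = 1 and d = 471.
Repeated squaring mod 943: 203^1 ≡ 203, 203^2 ≡ 660, 203^4 ≡ 877, 203^8 ≡ 584, 203^16 ≡ 633, 203^32 ≡ 857, 203^64 ≡ 795, 203^128 ≡ 215, 203^256 ≡ 18.
471 = 256 + 128 + 64 + 16 + 4 + 2 + 1, so 203^471 ≡ 18·215·795·633·877·660·203 ≡ 125 (mod 943).

125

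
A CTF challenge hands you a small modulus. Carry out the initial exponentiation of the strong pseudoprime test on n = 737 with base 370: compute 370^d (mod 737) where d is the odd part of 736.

n − 1 = 736 = 2^5 · 23, so s = 5 and d = 23.
370^23 mod 737 = 211.

211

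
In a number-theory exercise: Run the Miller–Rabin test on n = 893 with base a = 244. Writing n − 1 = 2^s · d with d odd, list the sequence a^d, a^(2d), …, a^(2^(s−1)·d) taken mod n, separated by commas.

131, 194

n − 1 = 892 = 2^2 · 223, so s = 2 and d = 223.
x_0 = 244^223 mod 893 = 131.
x_1 = 131^2 mod 893 = 194.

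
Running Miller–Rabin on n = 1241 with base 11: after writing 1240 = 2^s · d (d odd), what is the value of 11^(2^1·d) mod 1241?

n − 1 = 1240 = 2^3 · 155, so s = 3 and d = 155.
x_0 = 11^155 mod 1241 = 1202.
x_1 = 1202^2 mod 1241 = 280.

280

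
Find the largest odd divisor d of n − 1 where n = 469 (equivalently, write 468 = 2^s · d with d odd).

Halving: 468 → 234 → 117; 117 is odd.
So 468 = 2^2 · 117.

117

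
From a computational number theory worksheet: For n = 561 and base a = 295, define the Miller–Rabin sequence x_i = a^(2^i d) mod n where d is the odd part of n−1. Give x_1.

331

n − 1 = 560 = 2^4 · 35, so s = 4 and d = 35.
Repeated squaring mod 561: 295^1 ≡ 295, 295^2 ≡ 70, 295^4 ≡ 412, 295^8 ≡ 322, 295^16 ≡ 460, 295^32 ≡ 103.
35 = 32 + 2 + 1, so 295^35 ≡ 103·70·295 ≡ 199 (mod 561).
x_0 = 199.
x_1 = 199^2 mod 561 = 331.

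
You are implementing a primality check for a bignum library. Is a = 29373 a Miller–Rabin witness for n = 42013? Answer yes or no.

no

n − 1 = 42012 = 2^2 · 10503, so s = 2 and d = 10503.
x_0 = 29373^10503 mod 42013 = 42012.
x_0 = 42012 ≡ −1, so 29373 is not a witness.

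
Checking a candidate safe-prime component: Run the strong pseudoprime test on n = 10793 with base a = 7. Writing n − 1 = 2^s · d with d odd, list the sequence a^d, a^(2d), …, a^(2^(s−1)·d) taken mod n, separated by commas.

8637, 7346, 9509

n − 1 = 10792 = 2^3 · 1349, so s = 3 and d = 1349.
x_0 = 7^1349 mod 10793 = 8637.
x_1 = 8637^2 mod 10793 = 7346.
x_2 = 7346^2 mod 10793 = 9509.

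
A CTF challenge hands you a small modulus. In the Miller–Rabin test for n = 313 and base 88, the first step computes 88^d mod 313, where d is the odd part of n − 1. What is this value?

25

n − 1 = 312 = 2^3 · 39, so s = 3 and d = 39.
88^39 mod 313 = 25.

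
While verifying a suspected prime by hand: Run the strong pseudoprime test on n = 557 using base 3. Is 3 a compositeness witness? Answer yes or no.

no

n − 1 = 556 = 2^2 · 139, so s = 2 and d = 139.
x_0 = 3^139 mod 557 = 439.
x_0 is neither 1 nor 556, so continue squaring.
x_1 = 439^2 mod 557 = 556.
x_1 ≡ −1, so 3 is not a witness.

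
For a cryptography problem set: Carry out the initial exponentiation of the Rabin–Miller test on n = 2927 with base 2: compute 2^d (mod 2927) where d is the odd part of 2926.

1

n − 1 = 2926 = 2^1 · 1463, so s = 1 and d = 1463.
Repeated squaring mod 2927: 2^1 ≡ 2, 2^2 ≡ 4, 2^4 ≡ 16, 2^8 ≡ 256, 2^16 ≡ 1142, 2^32 ≡ 1649, 2^64 ≡ 18, 2^128 ≡ 324, 2^256 ≡ 2531, 2^512 ≡ 1685, 2^1024 ≡ 35.
1463 = 1024 + 256 + 128 + 32 + 16 + 4 + 2 + 1, so 2^1463 ≡ 35·2531·324·1649·1142·16·4·2 ≡ 1 (mod 2927).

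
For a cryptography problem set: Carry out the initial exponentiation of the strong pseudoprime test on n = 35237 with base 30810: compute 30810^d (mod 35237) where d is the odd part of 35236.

n − 1 = 35236 = 2^2 · 8809, so s = 2 and d = 8809.
30810^8809 mod 35237 = 20967.

20967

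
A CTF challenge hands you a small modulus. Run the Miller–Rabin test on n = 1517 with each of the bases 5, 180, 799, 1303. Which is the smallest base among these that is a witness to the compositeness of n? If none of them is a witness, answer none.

5

n − 1 = 1516 = 2^2 · 379, so s = 2 and d = 379.
Base 5: x_0 = 5^379 mod 1517 = 402. x_0 is neither 1 nor 1516, so continue squaring. x_1 = 402^2 mod 1517 = 802. Reached i = s−1 = 1 without hitting −1: 5 is a Miller–Rabin witness and 1517 is composite.
Base 180: x_0 = 180^379 mod 1517 = 264. x_0 is neither 1 nor 1516, so continue squaring. x_1 = 264^2 mod 1517 = 1431. Reached i = s−1 = 1 without hitting −1: 180 is a Miller–Rabin witness and 1517 is composite.
Base 799: x_0 = 799^379 mod 1517 = 1310. x_0 is neither 1 nor 1516, so continue squaring. x_1 = 1310^2 mod 1517 = 373. Reached i = s−1 = 1 without hitting −1: 799 is a Miller–Rabin witness and 1517 is composite.
Base 1303: x_0 = 1303^379 mod 1517 = 214. x_0 is neither 1 nor 1516, so continue squaring. x_1 = 214^2 mod 1517 = 286. Reached i = s−1 = 1 without hitting −1: 1303 is a Miller–Rabin witness and 1517 is composite.
The smallest witness among the given bases is 5.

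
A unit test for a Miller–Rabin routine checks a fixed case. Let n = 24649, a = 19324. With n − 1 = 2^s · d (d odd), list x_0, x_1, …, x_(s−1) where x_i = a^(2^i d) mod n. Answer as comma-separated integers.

22293, 4711, 9421

n − 1 = 24648 = 2^3 · 3081, so s = 3 and d = 3081.
x_0 = 19324^3081 mod 24649 = 22293.
x_1 = 22293^2 mod 24649 = 4711.
x_2 = 4711^2 mod 24649 = 9421.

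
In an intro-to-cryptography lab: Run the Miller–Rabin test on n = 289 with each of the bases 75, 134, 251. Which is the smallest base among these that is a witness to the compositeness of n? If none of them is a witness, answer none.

n − 1 = 288 = 2^5 · 9, so s = 5 and d = 9.
Base 75: x_0 = 75^9 mod 289 = 214. x_0 is neither 1 nor 288, so continue squaring. x_1 = 214^2 mod 289 = 134. x_2 = 134^2 mod 289 = 38. x_3 = 38^2 mod 289 = 288. x_3 ≡ −1, so 75 is not a witness.
Base 134: x_0 = 134^9 mod 289 = 134. x_0 is neither 1 nor 288, so continue squaring. x_1 = 134^2 mod 289 = 38. x_2 = 38^2 mod 289 = 288. x_2 ≡ −1, so 134 is not a witness.
Base 251: x_0 = 251^9 mod 289 = 251. x_0 is neither 1 nor 288, so continue squaring. x_1 = 251^2 mod 289 = 288. x_1 ≡ −1, so 251 is not a witness.
No listed base is a witness for 289.

none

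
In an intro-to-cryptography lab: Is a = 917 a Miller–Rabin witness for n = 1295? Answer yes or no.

n − 1 = 1294 = 2^1 · 647, so s = 1 and d = 647.
x_0 = 917^647 mod 1295 = 763.
x_0 ∉ {1, 1294} and s = 1, so 917 is a Miller–Rabin witness and 1295 is composite.

yes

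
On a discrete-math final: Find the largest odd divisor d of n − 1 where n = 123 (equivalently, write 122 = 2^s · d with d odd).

61

Halving: 122 → 61; 61 is odd.
So 122 = 2^1 · 61.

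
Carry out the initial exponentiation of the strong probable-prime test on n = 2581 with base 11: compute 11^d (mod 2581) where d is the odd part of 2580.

n − 1 = 2580 = 2^2 · 645, so s = 2 and d = 645.
11^645 mod 2581 = 1867.

1867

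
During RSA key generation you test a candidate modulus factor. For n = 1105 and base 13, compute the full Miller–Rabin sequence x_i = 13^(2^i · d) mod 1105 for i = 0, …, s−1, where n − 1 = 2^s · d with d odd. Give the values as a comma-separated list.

n − 1 = 1104 = 2^4 · 69, so s = 4 and d = 69.
x_0 = 13^69 mod 1105 = 13.
x_1 = 13^2 mod 1105 = 169.
x_2 = 169^2 mod 1105 = 936.
x_3 = 936^2 mod 1105 = 936.

13, 169, 936, 936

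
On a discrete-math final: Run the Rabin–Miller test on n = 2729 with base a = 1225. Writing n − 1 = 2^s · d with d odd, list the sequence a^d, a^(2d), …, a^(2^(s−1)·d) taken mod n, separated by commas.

n − 1 = 2728 = 2^3 · 341, so s = 3 and d = 341.
x_0 = 1225^341 mod 2729 = 1102.
x_1 = 1102^2 mod 2729 = 2728.
x_2 = 2728^2 mod 2729 = 1.

1102, 2728, 1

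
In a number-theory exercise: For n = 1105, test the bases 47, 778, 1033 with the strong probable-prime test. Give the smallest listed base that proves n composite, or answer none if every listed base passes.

none

n − 1 = 1104 = 2^4 · 69, so s = 4 and d = 69.
Base 47: x_0 = 47^69 mod 1105 = 47. x_0 is neither 1 nor 1104, so continue squaring. x_1 = 47^2 mod 1105 = 1104. x_1 ≡ −1, so 47 is not a witness.
Base 778: x_0 = 778^69 mod 1105 = 268. x_0 is neither 1 nor 1104, so continue squaring. x_1 = 268^2 mod 1105 = 1104. x_1 ≡ −1, so 778 is not a witness.
Base 1033: x_0 = 1033^69 mod 1105 = 863. x_0 is neither 1 nor 1104, so continue squaring. x_1 = 863^2 mod 1105 = 1104. x_1 ≡ −1, so 1033 is not a witness.
No listed base is a witness for 1105.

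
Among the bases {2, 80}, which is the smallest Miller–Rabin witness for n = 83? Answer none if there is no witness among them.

n − 1 = 82 = 2^1 · 41, so s = 1 and d = 41.
Base 2: x_0 = 2^41 mod 83 = 82. x_0 = 82 ≡ −1, so 2 is not a witness.
Base 80: x_0 = 80^41 mod 83 = 82. x_0 = 82 ≡ −1, so 80 is not a witness.
No listed base is a witness for 83.

none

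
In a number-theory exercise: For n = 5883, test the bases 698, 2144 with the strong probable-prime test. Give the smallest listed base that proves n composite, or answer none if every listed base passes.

n − 1 = 5882 = 2^1 · 2941, so s = 1 and d = 2941.
Base 698: x_0 = 698^2941 mod 5883 = 3644. x_0 ∉ {1, 5882} and s = 1, so 698 is a Miller–Rabin witness and 5883 is composite.
Base 2144: x_0 = 2144^2941 mod 5883 = 1793. x_0 ∉ {1, 5882} and s = 1, so 2144 is a Miller–Rabin witness and 5883 is composite.
The smallest witness among the given bases is 698.

698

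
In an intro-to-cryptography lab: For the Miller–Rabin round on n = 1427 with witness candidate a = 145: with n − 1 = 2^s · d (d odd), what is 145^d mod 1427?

n − 1 = 1426 = 2^1 · 713, so s = 1 and d = 713.
Repeated squaring mod 1427: 145^1 ≡ 145, 145^2 ≡ 1047, 145^4 ≡ 273, 145^8 ≡ 325, 145^16 ≡ 27, 145^32 ≡ 729, 145^64 ≡ 597, 145^128 ≡ 1086, 145^256 ≡ 694, 145^512 ≡ 737.
713 = 512 + 128 + 64 + 8 + 1, so 145^713 ≡ 737·1086·597·325·145 ≡ 1426 (mod 1427).

1426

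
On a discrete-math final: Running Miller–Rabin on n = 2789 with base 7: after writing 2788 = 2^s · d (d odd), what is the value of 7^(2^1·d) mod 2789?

n − 1 = 2788 = 2^2 · 697, so s = 2 and d = 697.
Repeated squaring mod 2789: 7^1 ≡ 7, 7^2 ≡ 49, 7^4 ≡ 2401, 7^8 ≡ 2727, 7^16 ≡ 1055, 7^32 ≡ 214, 7^64 ≡ 1172, 7^128 ≡ 1396, 7^256 ≡ 2094, 7^512 ≡ 528.
697 = 512 + 128 + 32 + 16 + 8 + 1, so 7^697 ≡ 528·1396·214·1055·2727·7 ≡ 2622 (mod 2789).
x_0 = 2622.
x_1 = 2622^2 mod 2789 = 2788.

2788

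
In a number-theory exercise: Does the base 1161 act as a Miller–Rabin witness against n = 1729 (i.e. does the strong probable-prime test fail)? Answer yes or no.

n − 1 = 1728 = 2^6 · 27, so s = 6 and d = 27.
x_0 = 1161^27 mod 1729 = 1728.
x_0 = 1728 ≡ −1, so 1161 is not a witness.

no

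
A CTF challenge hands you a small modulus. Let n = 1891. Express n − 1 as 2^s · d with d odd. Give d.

945

Halving: 1890 → 945; 945 is odd.
So 1890 = 2^1 · 945.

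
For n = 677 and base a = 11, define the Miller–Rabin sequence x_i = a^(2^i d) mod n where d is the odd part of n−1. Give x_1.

676

n − 1 = 676 = 2^2 · 169, so s = 2 and d = 169.
By repeated squaring, 11^169 ≡ 651 (mod 677).
x_0 = 651.
x_1 = 651^2 mod 677 = 676.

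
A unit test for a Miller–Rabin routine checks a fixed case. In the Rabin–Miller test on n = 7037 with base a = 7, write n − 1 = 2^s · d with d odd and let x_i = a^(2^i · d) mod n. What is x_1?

n − 1 = 7036 = 2^2 · 1759, so s = 2 and d = 1759.
Repeated squaring mod 7037: 7^1 ≡ 7, 7^2 ≡ 49, 7^4 ≡ 2401, 7^8 ≡ 1498, 7^16 ≡ 6238, 7^32 ≡ 5071, 7^64 ≡ 1843, 7^128 ≡ 4815, 7^256 ≡ 4347, 7^512 ≡ 2064, 7^1024 ≡ 2711.
1759 = 1024 + 512 + 128 + 64 + 16 + 8 + 4 + 2 + 1, so 7^1759 ≡ 2711·2064·4815·1843·6238·1498·2401·49·7 ≡ 1843 (mod 7037).
x_0 = 1843.
x_1 = 1843^2 mod 7037 = 4815.

4815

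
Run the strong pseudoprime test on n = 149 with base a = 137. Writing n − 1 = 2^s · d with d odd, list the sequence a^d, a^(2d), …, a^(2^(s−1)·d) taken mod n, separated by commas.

n − 1 = 148 = 2^2 · 37, so s = 2 and d = 37.
x_0 = 137^37 mod 149 = 44.
x_1 = 44^2 mod 149 = 148.

44, 148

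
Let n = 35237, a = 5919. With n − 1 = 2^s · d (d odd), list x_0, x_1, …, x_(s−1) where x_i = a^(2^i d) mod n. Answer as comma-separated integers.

25523, 32347

n − 1 = 35236 = 2^2 · 8809, so s = 2 and d = 8809.
x_0 = 5919^8809 mod 35237 = 25523.
x_1 = 25523^2 mod 35237 = 32347.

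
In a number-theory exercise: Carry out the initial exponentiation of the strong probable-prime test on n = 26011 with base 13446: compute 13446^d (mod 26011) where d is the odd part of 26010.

3324

n − 1 = 26010 = 2^1 · 13005, so s = 1 and d = 13005.
13446^13005 mod 26011 = 3324.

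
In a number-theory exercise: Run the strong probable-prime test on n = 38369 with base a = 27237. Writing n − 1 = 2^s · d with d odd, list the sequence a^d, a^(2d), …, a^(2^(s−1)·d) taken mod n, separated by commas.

n − 1 = 38368 = 2^5 · 1199, so s = 5 and d = 1199.
x_0 = 27237^1199 mod 38369 = 36114.
x_1 = 36114^2 mod 38369 = 20317.
x_2 = 20317^2 mod 38369 = 6787.
x_3 = 6787^2 mod 38369 = 20569.
x_4 = 20569^2 mod 38369 = 27167.

36114, 20317, 6787, 20569, 27167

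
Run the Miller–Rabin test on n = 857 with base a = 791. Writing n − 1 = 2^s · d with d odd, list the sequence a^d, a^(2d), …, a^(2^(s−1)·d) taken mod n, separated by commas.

n − 1 = 856 = 2^3 · 107, so s = 3 and d = 107.
x_0 = 791^107 mod 857 = 207.
x_1 = 207^2 mod 857 = 856.
x_2 = 856^2 mod 857 = 1.

207, 856, 1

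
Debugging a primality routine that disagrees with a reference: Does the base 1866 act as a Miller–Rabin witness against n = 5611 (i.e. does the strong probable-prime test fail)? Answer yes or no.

no

n − 1 = 5610 = 2^1 · 2805, so s = 1 and d = 2805.
x_0 = 1866^2805 mod 5611 = 5610.
x_0 = 5610 ≡ −1, so 1866 is not a witness.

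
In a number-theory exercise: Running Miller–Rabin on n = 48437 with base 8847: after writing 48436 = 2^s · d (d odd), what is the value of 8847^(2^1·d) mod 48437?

n − 1 = 48436 = 2^2 · 12109, so s = 2 and d = 12109.
x_0 = 8847^12109 mod 48437 = 39675.
x_1 = 39675^2 mod 48437 = 48436.

48436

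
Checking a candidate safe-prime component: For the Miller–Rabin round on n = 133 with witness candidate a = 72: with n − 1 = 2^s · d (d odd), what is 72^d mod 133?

n − 1 = 132 = 2^2 · 33, so s = 2 and d = 33.
72^33 mod 133 = 8.

8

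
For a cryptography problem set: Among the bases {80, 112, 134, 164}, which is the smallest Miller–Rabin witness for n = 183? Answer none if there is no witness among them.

n − 1 = 182 = 2^1 · 91, so s = 1 and d = 91.
Base 80: x_0 = 80^91 mod 183 = 80. x_0 ∉ {1, 182} and s = 1, so 80 is a Miller–Rabin witness and 183 is composite.
Base 112: x_0 = 112^91 mod 183 = 10. x_0 ∉ {1, 182} and s = 1, so 112 is a Miller–Rabin witness and 183 is composite.
Base 134: x_0 = 134^91 mod 183 = 134. x_0 ∉ {1, 182} and s = 1, so 134 is a Miller–Rabin witness and 183 is composite.
Base 164: x_0 = 164^91 mod 183 = 164. x_0 ∉ {1, 182} and s = 1, so 164 is a Miller–Rabin witness and 183 is composite.
The smallest witness among the given bases is 80.

80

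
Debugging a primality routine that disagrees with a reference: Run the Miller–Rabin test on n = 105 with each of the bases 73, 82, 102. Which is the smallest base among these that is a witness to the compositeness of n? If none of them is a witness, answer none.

n − 1 = 104 = 2^3 · 13, so s = 3 and d = 13.
Base 73: x_0 = 73^13 mod 105 = 73. x_0 is neither 1 nor 104, so continue squaring. x_1 = 73^2 mod 105 = 79. x_2 = 79^2 mod 105 = 46. Reached i = s−1 = 2 without hitting −1: 73 is a Miller–Rabin witness and 105 is composite.
Base 82: x_0 = 82^13 mod 105 = 82. x_0 is neither 1 nor 104, so continue squaring. x_1 = 82^2 mod 105 = 4. x_2 = 4^2 mod 105 = 16. Reached i = s−1 = 2 without hitting −1: 82 is a Miller–Rabin witness and 105 is composite.
Base 102: x_0 = 102^13 mod 105 = 102. x_0 is neither 1 nor 104, so continue squaring. x_1 = 102^2 mod 105 = 9. x_2 = 9^2 mod 105 = 81. Reached i = s−1 = 2 without hitting −1: 102 is a Miller–Rabin witness and 105 is composite.
The smallest witness among the given bases is 73.

73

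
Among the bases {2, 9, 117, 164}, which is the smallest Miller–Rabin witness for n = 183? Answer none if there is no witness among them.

2

n − 1 = 182 = 2^1 · 91, so s = 1 and d = 91.
Base 2: x_0 = 2^91 mod 183 = 59. x_0 ∉ {1, 182} and s = 1, so 2 is a Miller–Rabin witness and 183 is composite.
Base 9: x_0 = 9^91 mod 183 = 9. x_0 ∉ {1, 182} and s = 1, so 9 is a Miller–Rabin witness and 183 is composite.
Base 117: x_0 = 117^91 mod 183 = 117. x_0 ∉ {1, 182} and s = 1, so 117 is a Miller–Rabin witness and 183 is composite.
Base 164: x_0 = 164^91 mod 183 = 164. x_0 ∉ {1, 182} and s = 1, so 164 is a Miller–Rabin witness and 183 is composite.
The smallest witness among the given bases is 2.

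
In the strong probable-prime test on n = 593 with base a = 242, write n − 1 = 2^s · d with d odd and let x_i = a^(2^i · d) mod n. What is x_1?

516

n − 1 = 592 = 2^4 · 37, so s = 4 and d = 37.
x_0 = 242^37 mod 593 = 59.
x_1 = 59^2 mod 593 = 516.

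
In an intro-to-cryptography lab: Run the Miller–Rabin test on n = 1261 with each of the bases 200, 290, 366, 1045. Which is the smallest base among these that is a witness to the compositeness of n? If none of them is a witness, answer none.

n − 1 = 1260 = 2^2 · 315, so s = 2 and d = 315.
Base 200: x_0 = 200^315 mod 1261 = 216. x_0 is neither 1 nor 1260, so continue squaring. x_1 = 216^2 mod 1261 = 1260. x_1 ≡ −1, so 200 is not a witness.
Base 290: x_0 = 290^315 mod 1261 = 1260. x_0 = 1260 ≡ −1, so 290 is not a witness.
Base 366: x_0 = 366^315 mod 1261 = 216. x_0 is neither 1 nor 1260, so continue squaring. x_1 = 216^2 mod 1261 = 1260. x_1 ≡ −1, so 366 is not a witness.
Base 1045: x_0 = 1045^315 mod 1261 = 216. x_0 is neither 1 nor 1260, so continue squaring. x_1 = 216^2 mod 1261 = 1260. x_1 ≡ −1, so 1045 is not a witness.
No listed base is a witness for 1261.

none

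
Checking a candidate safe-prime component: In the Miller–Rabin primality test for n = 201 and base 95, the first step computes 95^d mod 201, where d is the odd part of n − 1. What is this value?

50

n − 1 = 200 = 2^3 · 25, so s = 3 and d = 25.
95^25 mod 201 = 50.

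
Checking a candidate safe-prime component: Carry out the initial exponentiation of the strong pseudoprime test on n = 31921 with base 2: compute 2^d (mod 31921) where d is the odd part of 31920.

n − 1 = 31920 = 2^4 · 1995, so s = 4 and d = 1995.
Repeated squaring mod 31921: 2^1 ≡ 2, 2^2 ≡ 4, 2^4 ≡ 16, 2^8 ≡ 256, 2^16 ≡ 1694, 2^32 ≡ 28667, 2^64 ≡ 22665, 2^128 ≡ 29493, 2^256 ≡ 21720, 2^512 ≡ 29862, 2^1024 ≡ 25909.
1995 = 1024 + 512 + 256 + 128 + 64 + 8 + 2 + 1, so 2^1995 ≡ 25909·29862·21720·29493·22665·256·4·2 ≡ 25306 (mod 31921).

25306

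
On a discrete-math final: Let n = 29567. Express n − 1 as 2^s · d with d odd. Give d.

14783

Halving: 29566 → 14783; 14783 is odd.
So 29566 = 2^1 · 14783.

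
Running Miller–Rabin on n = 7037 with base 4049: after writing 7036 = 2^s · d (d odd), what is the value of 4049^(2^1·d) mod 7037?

n − 1 = 7036 = 2^2 · 1759, so s = 2 and d = 1759.
x_0 = 4049^1759 mod 7037 = 5298.
x_1 = 5298^2 mod 7037 = 5248.

5248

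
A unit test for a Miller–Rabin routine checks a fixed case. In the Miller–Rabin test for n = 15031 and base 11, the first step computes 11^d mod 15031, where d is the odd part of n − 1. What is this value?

15030

n − 1 = 15030 = 2^1 · 7515, so s = 1 and d = 7515.
11^7515 mod 15031 = 15030.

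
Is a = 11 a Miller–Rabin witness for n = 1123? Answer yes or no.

no

n − 1 = 1122 = 2^1 · 561, so s = 1 and d = 561.
By repeated squaring, 11^561 ≡ 1122 (mod 1123).
x_0 = 11^561 mod 1123 = 1122.
x_0 = 1122 ≡ −1, so 11 is not a witness.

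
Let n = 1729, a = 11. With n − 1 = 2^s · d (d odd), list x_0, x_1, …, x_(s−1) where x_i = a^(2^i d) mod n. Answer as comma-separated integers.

1331, 1065, 1, 1, 1, 1

n − 1 = 1728 = 2^6 · 27, so s = 6 and d = 27.
x_0 = 11^27 mod 1729 = 1331.
x_1 = 1331^2 mod 1729 = 1065.
x_2 = 1065^2 mod 1729 = 1.
x_3 = 1^2 mod 1729 = 1.
x_4 = 1^2 mod 1729 = 1.
x_5 = 1^2 mod 1729 = 1.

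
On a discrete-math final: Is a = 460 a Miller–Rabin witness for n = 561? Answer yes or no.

no

n − 1 = 560 = 2^4 · 35, so s = 4 and d = 35.
Repeated squaring mod 561: 460^1 ≡ 460, 460^2 ≡ 103, 460^4 ≡ 511, 460^8 ≡ 256, 460^16 ≡ 460, 460^32 ≡ 103.
35 = 32 + 2 + 1, so 460^35 ≡ 103·103·460 ≡ 1 (mod 561).
x_0 = 460^35 mod 561 = 1.
x_0 = 1, so 460 is not a witness.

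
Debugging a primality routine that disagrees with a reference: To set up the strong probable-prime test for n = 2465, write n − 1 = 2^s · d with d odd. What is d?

Halving: 2464 → 1232 → 616 → 308 → 154 → 77; 77 is odd.
So 2464 = 2^5 · 77.

77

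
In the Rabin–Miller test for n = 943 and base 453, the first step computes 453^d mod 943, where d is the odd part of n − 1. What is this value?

n − 1 = 942 = 2^1 · 471, so s = 1 and d = 471.
Repeated squaring mod 943: 453^1 ≡ 453, 453^2 ≡ 578, 453^4 ≡ 262, 453^8 ≡ 748, 453^16 ≡ 305, 453^32 ≡ 611, 453^64 ≡ 836, 453^128 ≡ 133, 453^256 ≡ 715.
471 = 256 + 128 + 64 + 16 + 4 + 2 + 1, so 453^471 ≡ 715·133·836·305·262·578·453 ≡ 859 (mod 943).

859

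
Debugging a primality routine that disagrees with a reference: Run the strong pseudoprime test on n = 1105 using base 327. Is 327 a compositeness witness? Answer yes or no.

n − 1 = 1104 = 2^4 · 69, so s = 4 and d = 69.
x_0 = 327^69 mod 1105 = 837.
x_0 is neither 1 nor 1104, so continue squaring.
x_1 = 837^2 mod 1105 = 1104.
x_1 ≡ −1, so 327 is not a witness.

no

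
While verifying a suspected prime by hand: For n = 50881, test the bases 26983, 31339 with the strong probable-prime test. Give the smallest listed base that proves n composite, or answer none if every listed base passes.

n − 1 = 50880 = 2^6 · 795, so s = 6 and d = 795.
Base 26983: x_0 = 26983^795 mod 50881 = 319. x_0 is neither 1 nor 50880, so continue squaring. x_1 = 319^2 mod 50881 = 50880. x_1 ≡ −1, so 26983 is not a witness.
Base 31339: x_0 = 31339^795 mod 50881 = 23496. x_0 is neither 1 nor 50880, so continue squaring. x_1 = 23496^2 mod 50881 = 3166. x_2 = 3166^2 mod 50881 = 50880. x_2 ≡ −1, so 31339 is not a witness.
No listed base is a witness for 50881.

none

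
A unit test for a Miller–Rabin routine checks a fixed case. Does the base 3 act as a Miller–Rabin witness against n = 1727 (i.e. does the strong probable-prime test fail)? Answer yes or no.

yes

n − 1 = 1726 = 2^1 · 863, so s = 1 and d = 863.
x_0 = 3^863 mod 1727 = 1028.
x_0 ∉ {1, 1726} and s = 1, so 3 is a Miller–Rabin witness and 1727 is composite.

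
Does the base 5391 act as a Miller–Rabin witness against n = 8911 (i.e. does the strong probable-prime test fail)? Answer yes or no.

n − 1 = 8910 = 2^1 · 4455, so s = 1 and d = 4455.
x_0 = 5391^4455 mod 8911 = 6364.
x_0 ∉ {1, 8910} and s = 1, so 5391 is a Miller–Rabin witness and 8911 is composite.

yes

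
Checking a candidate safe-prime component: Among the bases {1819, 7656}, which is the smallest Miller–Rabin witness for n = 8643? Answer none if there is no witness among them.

n − 1 = 8642 = 2^1 · 4321, so s = 1 and d = 4321.
Base 1819: x_0 = 1819^4321 mod 8643 = 7636. x_0 ∉ {1, 8642} and s = 1, so 1819 is a Miller–Rabin witness and 8643 is composite.
Base 7656: x_0 = 7656^4321 mod 8643 = 1200. x_0 ∉ {1, 8642} and s = 1, so 7656 is a Miller–Rabin witness and 8643 is composite.
The smallest witness among the given bases is 1819.

1819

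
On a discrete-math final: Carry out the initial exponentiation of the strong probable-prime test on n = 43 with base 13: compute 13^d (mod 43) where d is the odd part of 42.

n − 1 = 42 = 2^1 · 21, so s = 1 and d = 21.
13^21 mod 43 = 1.

1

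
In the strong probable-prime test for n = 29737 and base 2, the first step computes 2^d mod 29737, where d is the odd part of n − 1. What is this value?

n − 1 = 29736 = 2^3 · 3717, so s = 3 and d = 3717.
Repeated squaring mod 29737: 2^1 ≡ 2, 2^2 ≡ 4, 2^4 ≡ 16, 2^8 ≡ 256, 2^16 ≡ 6062, 2^32 ≡ 22649, 2^64 ≡ 13951, 2^128 ≡ 1736, 2^256 ≡ 10259, 2^512 ≡ 7838, 2^1024 ≡ 27339, 2^2048 ≡ 11163.
3717 = 2048 + 1024 + 512 + 128 + 4 + 1, so 2^3717 ≡ 11163·27339·7838·1736·16·2 ≡ 23676 (mod 29737).

23676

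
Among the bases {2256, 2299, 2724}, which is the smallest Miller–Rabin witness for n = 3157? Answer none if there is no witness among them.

2299

n − 1 = 3156 = 2^2 · 789, so s = 2 and d = 789.
Base 2256: x_0 = 2256^789 mod 3157 = 1. x_0 = 1, so 2256 is not a witness.
Base 2299: x_0 = 2299^789 mod 3157 = 2211. x_0 is neither 1 nor 3156, so continue squaring. x_1 = 2211^2 mod 3157 = 1485. Reached i = s−1 = 1 without hitting −1: 2299 is a Miller–Rabin witness and 3157 is composite.
Base 2724: x_0 = 2724^789 mod 3157 = 1779. x_0 is neither 1 nor 3156, so continue squaring. x_1 = 1779^2 mod 3157 = 1527. Reached i = s−1 = 1 without hitting −1: 2724 is a Miller–Rabin witness and 3157 is composite.
The smallest witness among the given bases is 2299.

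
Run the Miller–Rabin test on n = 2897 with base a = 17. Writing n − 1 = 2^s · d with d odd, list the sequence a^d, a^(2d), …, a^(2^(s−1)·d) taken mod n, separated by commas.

n − 1 = 2896 = 2^4 · 181, so s = 4 and d = 181.
x_0 = 17^181 mod 2897 = 1247.
x_1 = 1247^2 mod 2897 = 2217.
x_2 = 2217^2 mod 2897 = 1777.
x_3 = 1777^2 mod 2897 = 2896.

1247, 2217, 1777, 2896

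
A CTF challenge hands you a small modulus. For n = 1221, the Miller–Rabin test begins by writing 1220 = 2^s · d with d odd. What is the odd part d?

305

Halving: 1220 → 610 → 305; 305 is odd.
So 1220 = 2^2 · 305.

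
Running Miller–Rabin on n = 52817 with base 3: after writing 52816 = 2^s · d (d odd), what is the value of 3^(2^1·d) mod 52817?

n − 1 = 52816 = 2^4 · 3301, so s = 4 and d = 3301.
x_0 = 3^3301 mod 52817 = 37304.
x_1 = 37304^2 mod 52817 = 18917.

18917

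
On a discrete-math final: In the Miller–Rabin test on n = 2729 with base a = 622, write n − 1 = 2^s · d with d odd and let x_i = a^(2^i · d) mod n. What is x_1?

1627

n − 1 = 2728 = 2^3 · 341, so s = 3 and d = 341.
By repeated squaring, 622^341 ≡ 2663 (mod 2729).
x_0 = 2663.
x_1 = 2663^2 mod 2729 = 1627.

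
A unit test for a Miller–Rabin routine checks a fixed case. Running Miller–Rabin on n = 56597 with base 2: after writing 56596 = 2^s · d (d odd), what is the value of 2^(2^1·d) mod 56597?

n − 1 = 56596 = 2^2 · 14149, so s = 2 and d = 14149.
Repeated squaring mod 56597: 2^1 ≡ 2, 2^2 ≡ 4, 2^4 ≡ 16, 2^8 ≡ 256, 2^16 ≡ 8939, 2^32 ≡ 47354, 2^64 ≡ 28176, 2^128 ≡ 857, 2^256 ≡ 55285, 2^512 ≡ 23434, 2^1024 ≡ 48262, 2^2048 ≡ 27706, 2^4096 ≡ 53922, 2^8192 ≡ 24403.
14149 = 8192 + 4096 + 1024 + 512 + 256 + 64 + 4 + 1, so 2^14149 ≡ 24403·53922·48262·23434·55285·28176·16·2 ≡ 44233 (mod 56597).
x_0 = 44233.
x_1 = 44233^2 mod 56597 = 56596.

56596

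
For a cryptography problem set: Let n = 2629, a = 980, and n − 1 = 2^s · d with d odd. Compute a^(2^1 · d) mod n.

n − 1 = 2628 = 2^2 · 657, so s = 2 and d = 657.
x_0 = 980^657 mod 2629 = 727.
x_1 = 727^2 mod 2629 = 100.

100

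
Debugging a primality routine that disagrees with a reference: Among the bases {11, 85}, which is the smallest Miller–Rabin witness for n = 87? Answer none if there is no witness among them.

11

n − 1 = 86 = 2^1 · 43, so s = 1 and d = 43.
Base 11: x_0 = 11^43 mod 87 = 47. x_0 ∉ {1, 86} and s = 1, so 11 is a Miller–Rabin witness and 87 is composite.
Base 85: x_0 = 85^43 mod 87 = 31. x_0 ∉ {1, 86} and s = 1, so 85 is a Miller–Rabin witness and 87 is composite.
The smallest witness among the given bases is 11.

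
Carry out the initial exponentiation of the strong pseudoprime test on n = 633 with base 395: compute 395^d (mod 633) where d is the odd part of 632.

n − 1 = 632 = 2^3 · 79, so s = 3 and d = 79.
395^79 mod 633 = 275.

275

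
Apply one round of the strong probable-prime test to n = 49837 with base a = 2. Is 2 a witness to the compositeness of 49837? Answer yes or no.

yes

n − 1 = 49836 = 2^2 · 12459, so s = 2 and d = 12459.
x_0 = 2^12459 mod 49837 = 7418.
x_0 is neither 1 nor 49836, so continue squaring.
x_1 = 7418^2 mod 49837 = 6676.
Reached i = s−1 = 1 without hitting −1: 2 is a Miller–Rabin witness and 49837 is composite.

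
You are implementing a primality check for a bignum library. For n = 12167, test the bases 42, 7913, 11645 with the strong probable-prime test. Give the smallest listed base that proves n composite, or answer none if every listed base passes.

7913

n − 1 = 12166 = 2^1 · 6083, so s = 1 and d = 6083.
Base 42: x_0 = 42^6083 mod 12167 = 12166. x_0 = 12166 ≡ −1, so 42 is not a witness.
Base 7913: x_0 = 7913^6083 mod 12167 = 806. x_0 ∉ {1, 12166} and s = 1, so 7913 is a Miller–Rabin witness and 12167 is composite.
Base 11645: x_0 = 11645^6083 mod 12167 = 919. x_0 ∉ {1, 12166} and s = 1, so 11645 is a Miller–Rabin witness and 12167 is composite.
The smallest witness among the given bases is 7913.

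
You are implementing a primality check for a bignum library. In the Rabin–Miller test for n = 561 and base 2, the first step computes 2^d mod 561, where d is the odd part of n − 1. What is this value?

n − 1 = 560 = 2^4 · 35, so s = 4 and d = 35.
Repeated squaring mod 561: 2^1 ≡ 2, 2^2 ≡ 4, 2^4 ≡ 16, 2^8 ≡ 256, 2^16 ≡ 460, 2^32 ≡ 103.
35 = 32 + 2 + 1, so 2^35 ≡ 103·4·2 ≡ 263 (mod 561).

263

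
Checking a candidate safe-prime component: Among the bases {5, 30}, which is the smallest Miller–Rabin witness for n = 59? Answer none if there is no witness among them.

n − 1 = 58 = 2^1 · 29, so s = 1 and d = 29.
Base 5: x_0 = 5^29 mod 59 = 1. x_0 = 1, so 5 is not a witness.
Base 30: x_0 = 30^29 mod 59 = 58. x_0 = 58 ≡ −1, so 30 is not a witness.
No listed base is a witness for 59.

none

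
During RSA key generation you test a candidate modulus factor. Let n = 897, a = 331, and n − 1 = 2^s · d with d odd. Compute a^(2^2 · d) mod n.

256

n − 1 = 896 = 2^7 · 7, so s = 7 and d = 7.
By repeated squaring, 331^7 ≡ 280 (mod 897).
x_0 = 280.
x_1 = 280^2 mod 897 = 361.
x_2 = 361^2 mod 897 = 256.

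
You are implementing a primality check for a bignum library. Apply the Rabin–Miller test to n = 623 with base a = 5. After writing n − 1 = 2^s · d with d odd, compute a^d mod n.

n − 1 = 622 = 2^1 · 311, so s = 1 and d = 311.
5^311 mod 623 = 570.

570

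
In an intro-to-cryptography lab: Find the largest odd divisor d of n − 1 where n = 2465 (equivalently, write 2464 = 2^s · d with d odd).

Halving: 2464 → 1232 → 616 → 308 → 154 → 77; 77 is odd.
So 2464 = 2^5 · 77.

77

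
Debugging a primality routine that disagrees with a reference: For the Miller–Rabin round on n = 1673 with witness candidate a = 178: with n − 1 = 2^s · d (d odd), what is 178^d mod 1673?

n − 1 = 1672 = 2^3 · 209, so s = 3 and d = 209.
178^209 mod 1673 = 1034.

1034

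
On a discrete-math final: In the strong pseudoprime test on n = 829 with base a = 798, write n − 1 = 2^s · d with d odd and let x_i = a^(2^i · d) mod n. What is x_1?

828

n − 1 = 828 = 2^2 · 207, so s = 2 and d = 207.
x_0 = 798^207 mod 829 = 583.
x_1 = 583^2 mod 829 = 828.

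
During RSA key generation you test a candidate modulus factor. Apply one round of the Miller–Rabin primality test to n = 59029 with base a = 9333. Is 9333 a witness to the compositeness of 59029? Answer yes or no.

no

n − 1 = 59028 = 2^2 · 14757, so s = 2 and d = 14757.
Repeated squaring mod 59029: 9333^1 ≡ 9333, 9333^2 ≡ 37114, 9333^4 ≡ 7281, 9333^8 ≡ 4919, 9333^16 ≡ 53700, 9333^32 ≡ 5292, 9333^64 ≡ 25518, 9333^128 ≡ 19425, 9333^256 ≡ 17257, 9333^512 ≡ 2744, 9333^1024 ≡ 32853, 9333^2048 ≡ 33373, 9333^4096 ≡ 56986, 9333^8192 ≡ 41819.
14757 = 8192 + 4096 + 2048 + 256 + 128 + 32 + 4 + 1, so 9333^14757 ≡ 41819·56986·33373·17257·19425·5292·7281·9333 ≡ 876 (mod 59029).
x_0 = 9333^14757 mod 59029 = 876.
x_0 is neither 1 nor 59028, so continue squaring.
x_1 = 876^2 mod 59029 = 59028.
x_1 ≡ −1, so 9333 is not a witness.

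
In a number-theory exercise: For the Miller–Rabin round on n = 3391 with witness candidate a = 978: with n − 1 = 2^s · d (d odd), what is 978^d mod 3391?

n − 1 = 3390 = 2^1 · 1695, so s = 1 and d = 1695.
978^1695 mod 3391 = 1.

1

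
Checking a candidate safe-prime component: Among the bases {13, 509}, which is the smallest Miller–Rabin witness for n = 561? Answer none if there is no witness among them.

13

n − 1 = 560 = 2^4 · 35, so s = 4 and d = 35.
Base 13: x_0 = 13^35 mod 561 = 208. x_0 is neither 1 nor 560, so continue squaring. x_1 = 208^2 mod 561 = 67. x_2 = 67^2 mod 561 = 1. x_2 = 1 but x_1 ≠ ±1, a nontrivial square root of 1 — 13 is a witness and 561 is composite.
Base 509: x_0 = 509^35 mod 561 = 254. x_0 is neither 1 nor 560, so continue squaring. x_1 = 254^2 mod 561 = 1. x_1 = 1 but x_0 ≠ ±1, a nontrivial square root of 1 — 509 is a witness and 561 is composite.
The smallest witness among the given bases is 13.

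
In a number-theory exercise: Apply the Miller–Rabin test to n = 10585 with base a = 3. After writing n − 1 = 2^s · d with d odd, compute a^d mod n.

n − 1 = 10584 = 2^3 · 1323, so s = 3 and d = 1323.
3^1323 mod 10585 = 8422.

8422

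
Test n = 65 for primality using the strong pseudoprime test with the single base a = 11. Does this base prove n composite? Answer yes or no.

n − 1 = 64 = 2^6 · 1, so s = 6 and d = 1.
x_0 = 11^1 mod 65 = 11.
x_0 is neither 1 nor 64, so continue squaring.
x_1 = 11^2 mod 65 = 56.
x_2 = 56^2 mod 65 = 16.
x_3 = 16^2 mod 65 = 61.
x_4 = 61^2 mod 65 = 16.
x_5 = 16^2 mod 65 = 61.
Reached i = s−1 = 5 without hitting −1: 11 is a Miller–Rabin witness and 65 is composite.

yes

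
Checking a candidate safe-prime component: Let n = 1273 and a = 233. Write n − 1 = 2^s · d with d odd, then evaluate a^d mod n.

n − 1 = 1272 = 2^3 · 159, so s = 3 and d = 159.
233^159 mod 1273 = 1147.

1147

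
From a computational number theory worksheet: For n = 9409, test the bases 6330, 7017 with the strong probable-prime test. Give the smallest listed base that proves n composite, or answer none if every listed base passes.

7017

n − 1 = 9408 = 2^6 · 147, so s = 6 and d = 147.
Base 6330: x_0 = 6330^147 mod 9409 = 978. x_0 is neither 1 nor 9408, so continue squaring. x_1 = 978^2 mod 9409 = 6175. x_2 = 6175^2 mod 9409 = 5357. x_3 = 5357^2 mod 9409 = 9408. x_3 ≡ −1, so 6330 is not a witness.
Base 7017: x_0 = 7017^147 mod 9409 = 5091. x_0 is neither 1 nor 9408, so continue squaring. x_1 = 5091^2 mod 9409 = 5895. x_2 = 5895^2 mod 9409 = 3588. x_3 = 3588^2 mod 9409 = 2232. x_4 = 2232^2 mod 9409 = 4463. x_5 = 4463^2 mod 9409 = 8925. Reached i = s−1 = 5 without hitting −1: 7017 is a Miller–Rabin witness and 9409 is composite.
The smallest witness among the given bases is 7017.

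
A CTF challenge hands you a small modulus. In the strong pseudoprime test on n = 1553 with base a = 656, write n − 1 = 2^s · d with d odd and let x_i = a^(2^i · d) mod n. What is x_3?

1

n − 1 = 1552 = 2^4 · 97, so s = 4 and d = 97.
Repeated squaring mod 1553: 656^1 ≡ 656, 656^2 ≡ 155, 656^4 ≡ 730, 656^8 ≡ 221, 656^16 ≡ 698, 656^32 ≡ 1115, 656^64 ≡ 825.
97 = 64 + 32 + 1, so 656^97 ≡ 825·1115·656 ≡ 1214 (mod 1553).
x_0 = 1214.
x_1 = 1214^2 mod 1553 = 1552.
x_2 = 1552^2 mod 1553 = 1.
x_3 = 1^2 mod 1553 = 1.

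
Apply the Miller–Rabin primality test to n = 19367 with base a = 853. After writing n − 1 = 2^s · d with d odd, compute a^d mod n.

7220

n − 1 = 19366 = 2^1 · 9683, so s = 1 and d = 9683.
853^9683 mod 19367 = 7220.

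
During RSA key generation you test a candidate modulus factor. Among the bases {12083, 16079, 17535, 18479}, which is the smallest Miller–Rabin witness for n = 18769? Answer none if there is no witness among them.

n − 1 = 18768 = 2^4 · 1173, so s = 4 and d = 1173.
Base 12083: x_0 = 12083^1173 mod 18769 = 12919. x_0 is neither 1 nor 18768, so continue squaring. x_1 = 12919^2 mod 18769 = 6613. x_2 = 6613^2 mod 18769 = 18768. x_2 ≡ −1, so 12083 is not a witness.
Base 16079: x_0 = 16079^1173 mod 18769 = 17811. x_0 is neither 1 nor 18768, so continue squaring. x_1 = 17811^2 mod 18769 = 16852. x_2 = 16852^2 mod 18769 = 14934. x_3 = 14934^2 mod 18769 = 11098. Reached i = s−1 = 3 without hitting −1: 16079 is a Miller–Rabin witness and 18769 is composite.
Base 17535: x_0 = 17535^1173 mod 18769 = 17672. x_0 is neither 1 nor 18768, so continue squaring. x_1 = 17672^2 mod 18769 = 2193. x_2 = 2193^2 mod 18769 = 4385. x_3 = 4385^2 mod 18769 = 8769. Reached i = s−1 = 3 without hitting −1: 17535 is a Miller–Rabin witness and 18769 is composite.
Base 18479: x_0 = 18479^1173 mod 18769 = 13288. x_0 is neither 1 nor 18768, so continue squaring. x_1 = 13288^2 mod 18769 = 10961. x_2 = 10961^2 mod 18769 = 3152. x_3 = 3152^2 mod 18769 = 6303. Reached i = s−1 = 3 without hitting −1: 18479 is a Miller–Rabin witness and 18769 is composite.
The smallest witness among the given bases is 16079.

16079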